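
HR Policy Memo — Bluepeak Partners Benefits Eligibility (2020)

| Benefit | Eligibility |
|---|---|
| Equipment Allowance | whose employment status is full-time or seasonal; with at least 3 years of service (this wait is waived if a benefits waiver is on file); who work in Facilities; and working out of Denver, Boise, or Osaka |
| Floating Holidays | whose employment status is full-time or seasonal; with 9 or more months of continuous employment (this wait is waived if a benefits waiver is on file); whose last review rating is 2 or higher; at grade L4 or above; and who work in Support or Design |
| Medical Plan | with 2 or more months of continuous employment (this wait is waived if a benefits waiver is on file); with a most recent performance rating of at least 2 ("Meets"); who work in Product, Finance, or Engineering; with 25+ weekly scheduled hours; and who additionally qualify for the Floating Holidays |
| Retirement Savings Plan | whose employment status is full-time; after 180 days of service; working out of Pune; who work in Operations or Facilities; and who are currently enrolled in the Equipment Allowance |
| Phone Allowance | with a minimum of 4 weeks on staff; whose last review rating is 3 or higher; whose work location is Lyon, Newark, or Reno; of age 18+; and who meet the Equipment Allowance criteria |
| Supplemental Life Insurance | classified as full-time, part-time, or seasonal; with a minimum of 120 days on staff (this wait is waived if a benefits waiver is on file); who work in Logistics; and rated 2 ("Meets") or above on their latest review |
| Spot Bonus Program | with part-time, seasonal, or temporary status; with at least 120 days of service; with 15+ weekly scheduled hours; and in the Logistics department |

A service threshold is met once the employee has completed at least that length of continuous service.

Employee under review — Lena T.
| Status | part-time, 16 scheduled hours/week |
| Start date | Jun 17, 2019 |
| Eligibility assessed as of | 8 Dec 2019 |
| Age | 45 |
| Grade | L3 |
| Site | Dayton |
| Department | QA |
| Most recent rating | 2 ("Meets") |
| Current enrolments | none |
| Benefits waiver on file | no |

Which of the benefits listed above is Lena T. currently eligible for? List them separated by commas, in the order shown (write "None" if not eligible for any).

Service from Jun 17, 2019 to 8 Dec 2019: 174 days.
Equipment Allowance — status part-time ✗ (requires full-time or seasonal) → not eligible.
Floating Holidays — status part-time ✗ (requires full-time or seasonal) → not eligible.
Medical Plan — no waiver, service 174 days ≥ 2 months (≈60 days) ✓; rating 2 ≥ 2 ✓; dept QA ✗ → not eligible.
Retirement Savings Plan — status part-time ✗ (requires full-time) → not eligible.
Phone Allowance — service 174 days ≥ 4 weeks (≈28 days) ✓; rating 2 < 3 ✗ → not eligible.
Supplemental Life Insurance — status part-time ✓; no waiver, service 174 days ≥ 120 days ✓; dept QA ✗ → not eligible.
Spot Bonus Program — status part-time ✓; service 174 days ≥ 120 days ✓; 16 hrs/wk ≥ 15 ✓; dept QA ✗ → not eligible.

None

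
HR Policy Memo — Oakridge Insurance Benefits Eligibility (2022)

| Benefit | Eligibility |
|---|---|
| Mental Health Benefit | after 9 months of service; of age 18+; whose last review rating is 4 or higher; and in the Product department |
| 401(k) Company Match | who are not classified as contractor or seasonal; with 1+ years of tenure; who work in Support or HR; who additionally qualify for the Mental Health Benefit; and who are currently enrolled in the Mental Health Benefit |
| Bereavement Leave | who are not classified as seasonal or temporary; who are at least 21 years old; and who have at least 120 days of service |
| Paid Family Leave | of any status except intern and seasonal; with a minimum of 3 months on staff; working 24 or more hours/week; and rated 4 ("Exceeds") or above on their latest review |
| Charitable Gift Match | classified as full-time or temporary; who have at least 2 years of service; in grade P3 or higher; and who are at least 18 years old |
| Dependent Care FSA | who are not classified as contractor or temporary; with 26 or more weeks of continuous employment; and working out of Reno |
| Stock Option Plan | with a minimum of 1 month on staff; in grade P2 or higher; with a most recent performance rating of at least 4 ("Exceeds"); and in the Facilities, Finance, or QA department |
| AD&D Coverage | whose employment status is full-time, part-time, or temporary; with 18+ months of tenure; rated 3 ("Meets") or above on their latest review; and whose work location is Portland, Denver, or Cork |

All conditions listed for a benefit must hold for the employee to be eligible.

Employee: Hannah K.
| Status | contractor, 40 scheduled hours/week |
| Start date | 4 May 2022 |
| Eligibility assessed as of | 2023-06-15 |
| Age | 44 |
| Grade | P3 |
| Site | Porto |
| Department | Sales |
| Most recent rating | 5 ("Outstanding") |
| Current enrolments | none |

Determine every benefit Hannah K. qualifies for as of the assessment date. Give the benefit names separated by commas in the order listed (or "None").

Service from 4 May 2022 to 2023-06-15: 407 days.
Mental Health Benefit — service 407 days ≥ 9 months (≈270 days) ✓; age 44 ≥ 18 ✓; rating 5 ≥ 4 ✓; dept Sales ✗ → not eligible.
401(k) Company Match — status contractor ✗ (excluded) → not eligible.
Bereavement Leave — status contractor ✓ (not excluded); age 44 ≥ 21 ✓; service 407 days ≥ 120 days ✓ → eligible.
Paid Family Leave — status contractor ✓ (not excluded); service 407 days ≥ 3 months (≈90 days) ✓; 40 hrs/wk ≥ 24 ✓; rating 5 ≥ 4 ✓ → eligible.
Charitable Gift Match — status contractor ✗ (requires full-time or temporary) → not eligible.
Dependent Care FSA — status contractor ✗ (excluded) → not eligible.
Stock Option Plan — service 407 days ≥ 1 month (≈30 days) ✓; grade P3 ≥ P2 ✓; rating 5 ≥ 4 ✓; dept Sales ✗ → not eligible.
AD&D Coverage — status contractor ✗ (requires full-time, part-time, or temporary) → not eligible.

Bereavement Leave, Paid Family Leave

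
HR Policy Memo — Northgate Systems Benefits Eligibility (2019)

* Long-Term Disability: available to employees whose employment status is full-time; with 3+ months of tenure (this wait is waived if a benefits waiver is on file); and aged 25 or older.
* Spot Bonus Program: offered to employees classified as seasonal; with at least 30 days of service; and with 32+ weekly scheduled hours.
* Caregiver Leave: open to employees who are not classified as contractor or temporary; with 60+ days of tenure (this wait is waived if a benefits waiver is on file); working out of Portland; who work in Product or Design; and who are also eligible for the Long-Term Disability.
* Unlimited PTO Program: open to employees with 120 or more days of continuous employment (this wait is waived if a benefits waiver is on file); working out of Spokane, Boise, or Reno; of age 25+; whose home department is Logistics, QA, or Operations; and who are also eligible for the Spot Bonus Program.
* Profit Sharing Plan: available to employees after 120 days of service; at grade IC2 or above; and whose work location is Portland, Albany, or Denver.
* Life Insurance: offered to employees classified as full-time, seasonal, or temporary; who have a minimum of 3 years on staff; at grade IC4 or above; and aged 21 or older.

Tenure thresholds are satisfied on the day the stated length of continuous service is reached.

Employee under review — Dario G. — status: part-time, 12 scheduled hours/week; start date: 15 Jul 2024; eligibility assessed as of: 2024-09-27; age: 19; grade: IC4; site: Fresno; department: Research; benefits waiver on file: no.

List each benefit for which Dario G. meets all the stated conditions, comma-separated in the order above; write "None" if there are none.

None

Service from 15 Jul 2024 to 2024-09-27: 74 days.
Long-Term Disability — status part-time ✗ (requires full-time) → not eligible.
Spot Bonus Program — status part-time ✗ (requires seasonal) → not eligible.
Caregiver Leave — status part-time ✓ (not excluded); no waiver, service 74 days ≥ 60 days ✓; site Fresno ✗ (not Portland) → not eligible.
Unlimited PTO Program — no waiver, service 74 days < 120 days ✗ → not eligible.
Profit Sharing Plan — service 74 days < 120 days ✗ → not eligible.
Life Insurance — status part-time ✗ (requires full-time, seasonal, or temporary) → not eligible.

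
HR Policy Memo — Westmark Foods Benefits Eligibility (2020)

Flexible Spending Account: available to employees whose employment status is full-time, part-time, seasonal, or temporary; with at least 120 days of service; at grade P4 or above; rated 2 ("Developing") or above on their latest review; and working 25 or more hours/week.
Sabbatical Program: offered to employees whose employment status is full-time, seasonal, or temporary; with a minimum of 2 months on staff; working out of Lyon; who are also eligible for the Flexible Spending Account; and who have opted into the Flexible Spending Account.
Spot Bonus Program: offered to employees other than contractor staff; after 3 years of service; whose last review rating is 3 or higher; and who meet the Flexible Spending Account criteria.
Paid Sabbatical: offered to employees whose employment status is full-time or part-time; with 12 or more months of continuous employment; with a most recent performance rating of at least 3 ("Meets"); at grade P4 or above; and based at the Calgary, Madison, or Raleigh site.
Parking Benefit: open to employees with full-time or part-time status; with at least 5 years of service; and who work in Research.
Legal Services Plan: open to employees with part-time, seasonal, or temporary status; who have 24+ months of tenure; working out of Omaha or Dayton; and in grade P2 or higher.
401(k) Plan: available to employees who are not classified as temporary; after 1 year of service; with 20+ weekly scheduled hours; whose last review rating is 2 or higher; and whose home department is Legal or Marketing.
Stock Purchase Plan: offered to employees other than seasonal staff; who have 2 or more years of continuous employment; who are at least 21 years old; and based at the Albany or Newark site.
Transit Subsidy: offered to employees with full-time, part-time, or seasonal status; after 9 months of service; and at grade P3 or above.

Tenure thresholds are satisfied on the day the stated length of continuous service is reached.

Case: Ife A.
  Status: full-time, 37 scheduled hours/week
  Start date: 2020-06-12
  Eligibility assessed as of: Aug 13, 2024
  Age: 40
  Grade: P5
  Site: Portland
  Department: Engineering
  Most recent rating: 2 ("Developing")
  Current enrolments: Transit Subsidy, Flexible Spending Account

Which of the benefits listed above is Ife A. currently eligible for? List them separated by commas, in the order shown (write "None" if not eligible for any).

Flexible Spending Account, Transit Subsidy

Service from 2020-06-12 to Aug 13, 2024: 1523 days.
Flexible Spending Account — status full-time ✓; service 1523 days ≥ 120 days ✓; grade P5 ≥ P4 ✓; rating 2 ≥ 2 ✓; 37 hrs/wk ≥ 25 ✓ → eligible.
Sabbatical Program — status full-time ✓; service 1523 days ≥ 2 months (≈60 days) ✓; site Portland ✗ (not Lyon) → not eligible.
Spot Bonus Program — status full-time ✓ (not excluded); service 1523 days ≥ 3 years (≈1095 days) ✓; rating 2 < 3 ✗ → not eligible.
Paid Sabbatical — status full-time ✓; service 1523 days ≥ 12 months (≈360 days) ✓; rating 2 < 3 ✗ → not eligible.
Parking Benefit — status full-time ✓; service 1523 days < 5 years (≈1825 days) ✗ → not eligible.
Legal Services Plan — status full-time ✗ (requires part-time, seasonal, or temporary) → not eligible.
401(k) Plan — status full-time ✓ (not excluded); service 1523 days ≥ 1 year (≈365 days) ✓; 37 hrs/wk ≥ 20 ✓; rating 2 ≥ 2 ✓; dept Engineering ✗ → not eligible.
Stock Purchase Plan — status full-time ✓ (not excluded); service 1523 days ≥ 2 years (≈730 days) ✓; age 40 ≥ 21 ✓; site Portland ✗ (not Albany or Newark) → not eligible.
Transit Subsidy — status full-time ✓; service 1523 days ≥ 9 months (≈270 days) ✓; grade P5 ≥ P3 ✓ → eligible.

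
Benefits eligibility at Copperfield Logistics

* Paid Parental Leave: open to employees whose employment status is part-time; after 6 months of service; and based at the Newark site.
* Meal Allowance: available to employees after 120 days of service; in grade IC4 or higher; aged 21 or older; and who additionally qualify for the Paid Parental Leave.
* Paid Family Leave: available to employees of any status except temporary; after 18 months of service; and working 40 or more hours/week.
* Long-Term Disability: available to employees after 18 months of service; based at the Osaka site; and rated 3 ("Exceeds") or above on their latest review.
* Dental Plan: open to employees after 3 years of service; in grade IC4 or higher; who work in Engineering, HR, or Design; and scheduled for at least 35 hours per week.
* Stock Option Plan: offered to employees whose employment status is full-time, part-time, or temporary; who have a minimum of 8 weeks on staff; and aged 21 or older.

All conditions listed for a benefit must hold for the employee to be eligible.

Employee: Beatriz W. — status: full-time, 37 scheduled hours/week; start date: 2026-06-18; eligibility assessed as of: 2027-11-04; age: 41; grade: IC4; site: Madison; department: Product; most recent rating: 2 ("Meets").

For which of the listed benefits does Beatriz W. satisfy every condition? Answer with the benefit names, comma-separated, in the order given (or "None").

Service from 2026-06-18 to 2027-11-04: 504 days.
Paid Parental Leave — status full-time ✗ (requires part-time) → not eligible.
Meal Allowance — service 504 days ≥ 120 days ✓; grade IC4 ≥ IC4 ✓; age 41 ≥ 21 ✓; not eligible for Paid Parental Leave ✗ → not eligible.
Paid Family Leave — status full-time ✓ (not excluded); service 504 days < 18 months (≈540 days) ✗ → not eligible.
Long-Term Disability — service 504 days < 18 months (≈540 days) ✗ → not eligible.
Dental Plan — service 504 days < 3 years (≈1095 days) ✗ → not eligible.
Stock Option Plan — status full-time ✓; service 504 days ≥ 8 weeks (≈56 days) ✓; age 41 ≥ 21 ✓ → eligible.

Stock Option Plan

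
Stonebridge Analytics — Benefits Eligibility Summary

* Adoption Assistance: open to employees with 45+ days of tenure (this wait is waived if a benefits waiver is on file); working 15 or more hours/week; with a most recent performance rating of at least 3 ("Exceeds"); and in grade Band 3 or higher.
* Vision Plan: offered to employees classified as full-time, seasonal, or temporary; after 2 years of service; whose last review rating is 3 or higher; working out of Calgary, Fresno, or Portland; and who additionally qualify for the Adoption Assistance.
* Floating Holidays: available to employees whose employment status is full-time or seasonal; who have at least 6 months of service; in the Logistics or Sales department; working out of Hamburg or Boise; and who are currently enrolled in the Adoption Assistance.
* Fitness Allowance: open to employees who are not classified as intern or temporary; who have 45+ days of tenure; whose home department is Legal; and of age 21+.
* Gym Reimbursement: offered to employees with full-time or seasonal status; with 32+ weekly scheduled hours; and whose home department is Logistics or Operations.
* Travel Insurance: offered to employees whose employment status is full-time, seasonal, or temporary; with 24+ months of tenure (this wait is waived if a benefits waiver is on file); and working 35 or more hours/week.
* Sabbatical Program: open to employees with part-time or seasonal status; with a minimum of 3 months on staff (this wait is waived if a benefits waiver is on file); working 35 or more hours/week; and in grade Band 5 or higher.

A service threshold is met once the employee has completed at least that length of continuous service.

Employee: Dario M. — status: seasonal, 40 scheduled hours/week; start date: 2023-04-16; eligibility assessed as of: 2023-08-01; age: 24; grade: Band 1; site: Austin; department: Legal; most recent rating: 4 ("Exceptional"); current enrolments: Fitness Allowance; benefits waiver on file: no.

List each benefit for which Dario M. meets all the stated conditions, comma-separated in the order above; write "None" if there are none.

Fitness Allowance

Service from 2023-04-16 to 2023-08-01: 107 days.
Adoption Assistance — no waiver, service 107 days ≥ 45 days ✓; 40 hrs/wk ≥ 15 ✓; rating 4 ≥ 3 ✓; grade Band 1 < Band 3 ✗ → not eligible.
Vision Plan — status seasonal ✓; service 107 days < 2 years (≈730 days) ✗ → not eligible.
Floating Holidays — status seasonal ✓; service 107 days < 6 months (≈180 days) ✗ → not eligible.
Fitness Allowance — status seasonal ✓ (not excluded); service 107 days ≥ 45 days ✓; dept Legal ✓; age 24 ≥ 21 ✓ → eligible.
Gym Reimbursement — status seasonal ✓; 40 hrs/wk ≥ 32 ✓; dept Legal ✗ → not eligible.
Travel Insurance — status seasonal ✓; no waiver, service 107 days < 24 months (≈720 days) ✗ → not eligible.
Sabbatical Program — status seasonal ✓; no waiver, service 107 days ≥ 3 months (≈90 days) ✓; 40 hrs/wk ≥ 35 ✓; grade Band 1 < Band 5 ✗ → not eligible.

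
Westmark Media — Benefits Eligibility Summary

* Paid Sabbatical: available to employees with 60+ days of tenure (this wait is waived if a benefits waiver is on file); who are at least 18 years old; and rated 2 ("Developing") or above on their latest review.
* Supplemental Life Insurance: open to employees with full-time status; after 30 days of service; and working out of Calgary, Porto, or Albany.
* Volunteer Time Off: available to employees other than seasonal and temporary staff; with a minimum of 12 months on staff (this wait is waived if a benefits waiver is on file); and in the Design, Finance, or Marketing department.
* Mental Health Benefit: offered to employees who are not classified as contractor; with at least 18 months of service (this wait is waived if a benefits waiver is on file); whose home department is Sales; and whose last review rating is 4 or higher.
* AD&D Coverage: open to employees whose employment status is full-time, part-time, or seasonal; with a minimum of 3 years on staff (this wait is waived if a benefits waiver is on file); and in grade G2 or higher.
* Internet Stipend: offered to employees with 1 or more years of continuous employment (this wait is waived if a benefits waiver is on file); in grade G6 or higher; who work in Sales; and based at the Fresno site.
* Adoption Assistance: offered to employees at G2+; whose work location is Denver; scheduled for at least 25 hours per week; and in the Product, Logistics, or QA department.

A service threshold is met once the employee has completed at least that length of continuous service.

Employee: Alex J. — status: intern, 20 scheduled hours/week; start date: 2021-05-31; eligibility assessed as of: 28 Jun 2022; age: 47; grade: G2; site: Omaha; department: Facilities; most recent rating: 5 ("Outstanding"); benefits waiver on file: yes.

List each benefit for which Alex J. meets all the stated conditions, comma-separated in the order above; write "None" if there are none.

Service from 2021-05-31 to 28 Jun 2022: 393 days.
Paid Sabbatical — benefits waiver on file ✓; age 47 ≥ 18 ✓; rating 5 ≥ 2 ✓ → eligible.
Supplemental Life Insurance — status intern ✗ (requires full-time) → not eligible.
Volunteer Time Off — status intern ✓ (not excluded); benefits waiver on file ✓; dept Facilities ✗ → not eligible.
Mental Health Benefit — status intern ✓ (not excluded); benefits waiver on file ✓; dept Facilities ✗ → not eligible.
AD&D Coverage — status intern ✗ (requires full-time, part-time, or seasonal) → not eligible.
Internet Stipend — benefits waiver on file ✓; grade G2 < G6 ✗ → not eligible.
Adoption Assistance — grade G2 ≥ G2 ✓; site Omaha ✗ (not Denver) → not eligible.

Paid Sabbatical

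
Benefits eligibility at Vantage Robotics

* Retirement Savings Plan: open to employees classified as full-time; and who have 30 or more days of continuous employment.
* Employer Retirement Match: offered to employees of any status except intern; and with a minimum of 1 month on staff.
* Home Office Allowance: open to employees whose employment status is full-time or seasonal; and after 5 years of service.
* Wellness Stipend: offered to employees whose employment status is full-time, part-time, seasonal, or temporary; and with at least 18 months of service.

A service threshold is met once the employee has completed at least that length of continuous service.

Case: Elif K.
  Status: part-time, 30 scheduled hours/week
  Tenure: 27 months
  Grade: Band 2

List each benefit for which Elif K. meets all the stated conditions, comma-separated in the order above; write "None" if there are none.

Employer Retirement Match, Wellness Stipend

Retirement Savings Plan — status part-time ✗ (requires full-time) → not eligible.
Employer Retirement Match — status part-time ✓ (not excluded); service 27 months ≥ 1 month ✓ → eligible.
Home Office Allowance — status part-time ✗ (requires full-time or seasonal) → not eligible.
Wellness Stipend — status part-time ✓; service 27 months ≥ 18 months ✓ → eligible.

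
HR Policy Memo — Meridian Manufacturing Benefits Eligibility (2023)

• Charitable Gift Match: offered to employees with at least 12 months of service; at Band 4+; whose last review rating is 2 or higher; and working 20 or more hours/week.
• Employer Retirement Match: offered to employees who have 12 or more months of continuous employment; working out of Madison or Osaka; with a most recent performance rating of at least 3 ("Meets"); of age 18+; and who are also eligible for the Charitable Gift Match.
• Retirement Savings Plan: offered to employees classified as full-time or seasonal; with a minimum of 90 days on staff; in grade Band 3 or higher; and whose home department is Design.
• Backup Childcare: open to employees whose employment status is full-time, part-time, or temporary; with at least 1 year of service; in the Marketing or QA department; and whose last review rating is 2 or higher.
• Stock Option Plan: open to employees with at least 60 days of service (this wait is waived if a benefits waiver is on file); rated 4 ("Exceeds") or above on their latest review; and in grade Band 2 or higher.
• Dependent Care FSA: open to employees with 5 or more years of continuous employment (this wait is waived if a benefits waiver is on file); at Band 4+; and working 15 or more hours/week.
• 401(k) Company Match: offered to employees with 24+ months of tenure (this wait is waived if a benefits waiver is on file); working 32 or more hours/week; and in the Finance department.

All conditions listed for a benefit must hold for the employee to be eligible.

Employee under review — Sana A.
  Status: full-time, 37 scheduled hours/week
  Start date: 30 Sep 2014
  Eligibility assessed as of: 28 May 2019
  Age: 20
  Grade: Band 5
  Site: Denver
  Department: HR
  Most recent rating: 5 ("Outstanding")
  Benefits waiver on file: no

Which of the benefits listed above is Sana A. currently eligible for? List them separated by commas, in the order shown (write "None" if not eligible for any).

Service from 30 Sep 2014 to 28 May 2019: 1701 days.
Charitable Gift Match — service 1701 days ≥ 12 months (≈360 days) ✓; grade Band 5 ≥ Band 4 ✓; rating 5 ≥ 2 ✓; 37 hrs/wk ≥ 20 ✓ → eligible.
Employer Retirement Match — service 1701 days ≥ 12 months (≈360 days) ✓; site Denver ✗ (not Madison or Osaka) → not eligible.
Retirement Savings Plan — status full-time ✓; service 1701 days ≥ 90 days ✓; grade Band 5 ≥ Band 3 ✓; dept HR ✗ → not eligible.
Backup Childcare — status full-time ✓; service 1701 days ≥ 1 year (≈365 days) ✓; dept HR ✗ → not eligible.
Stock Option Plan — no waiver, service 1701 days ≥ 60 days ✓; rating 5 ≥ 4 ✓; grade Band 5 ≥ Band 2 ✓ → eligible.
Dependent Care FSA — no waiver, service 1701 days < 5 years (≈1825 days) ✗ → not eligible.
401(k) Company Match — no waiver, service 1701 days ≥ 24 months (≈720 days) ✓; 37 hrs/wk ≥ 32 ✓; dept HR ✗ → not eligible.

Charitable Gift Match, Stock Option Plan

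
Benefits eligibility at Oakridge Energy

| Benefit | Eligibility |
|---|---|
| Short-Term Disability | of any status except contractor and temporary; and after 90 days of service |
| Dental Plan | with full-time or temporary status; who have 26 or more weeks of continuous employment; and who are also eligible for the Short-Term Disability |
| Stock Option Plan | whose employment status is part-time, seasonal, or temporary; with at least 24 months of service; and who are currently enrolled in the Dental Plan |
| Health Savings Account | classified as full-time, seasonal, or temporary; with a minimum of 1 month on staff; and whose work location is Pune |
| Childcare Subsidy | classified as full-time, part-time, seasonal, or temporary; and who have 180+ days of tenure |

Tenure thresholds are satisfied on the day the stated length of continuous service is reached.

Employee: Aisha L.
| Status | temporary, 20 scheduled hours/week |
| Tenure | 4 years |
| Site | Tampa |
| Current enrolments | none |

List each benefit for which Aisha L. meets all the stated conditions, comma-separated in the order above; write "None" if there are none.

Childcare Subsidy

Short-Term Disability — status temporary ✗ (excluded) → not eligible.
Dental Plan — status temporary ✓; service 4 years ≥ 26 weeks (≈182 days) ✓; not eligible for Short-Term Disability ✗ → not eligible.
Stock Option Plan — status temporary ✓; service 4 years ≥ 24 months (≈720 days) ✓; not enrolled in Dental Plan ✗ → not eligible.
Health Savings Account — status temporary ✓; service 4 years ≥ 1 month (≈30 days) ✓; site Tampa ✗ (not Pune) → not eligible.
Childcare Subsidy — status temporary ✓; service 4 years ≥ 180 days ✓ → eligible.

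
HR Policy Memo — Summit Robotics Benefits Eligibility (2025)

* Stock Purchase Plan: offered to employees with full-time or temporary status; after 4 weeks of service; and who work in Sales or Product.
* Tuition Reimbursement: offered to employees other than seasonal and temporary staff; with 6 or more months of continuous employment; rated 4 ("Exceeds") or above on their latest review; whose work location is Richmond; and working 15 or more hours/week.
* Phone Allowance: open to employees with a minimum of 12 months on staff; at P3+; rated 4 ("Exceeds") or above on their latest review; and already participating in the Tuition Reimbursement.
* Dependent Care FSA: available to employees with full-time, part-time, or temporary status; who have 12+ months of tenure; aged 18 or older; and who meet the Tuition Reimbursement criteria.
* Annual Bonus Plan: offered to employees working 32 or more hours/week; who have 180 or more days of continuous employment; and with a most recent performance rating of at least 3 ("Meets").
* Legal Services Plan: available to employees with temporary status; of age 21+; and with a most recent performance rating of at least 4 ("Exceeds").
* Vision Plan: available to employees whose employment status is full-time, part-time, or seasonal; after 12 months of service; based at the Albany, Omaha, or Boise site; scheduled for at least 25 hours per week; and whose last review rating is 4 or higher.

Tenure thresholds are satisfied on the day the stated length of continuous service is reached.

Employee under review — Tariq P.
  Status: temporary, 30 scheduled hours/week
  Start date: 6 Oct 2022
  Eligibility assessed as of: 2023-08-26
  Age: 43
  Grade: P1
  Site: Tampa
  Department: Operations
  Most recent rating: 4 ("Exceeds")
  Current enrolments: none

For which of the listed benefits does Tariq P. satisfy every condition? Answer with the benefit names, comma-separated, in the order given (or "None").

Legal Services Plan

Service from 6 Oct 2022 to 2023-08-26: 324 days.
Stock Purchase Plan — status temporary ✓; service 324 days ≥ 4 weeks (≈28 days) ✓; dept Operations ✗ → not eligible.
Tuition Reimbursement — status temporary ✗ (excluded) → not eligible.
Phone Allowance — service 324 days < 12 months (≈360 days) ✗ → not eligible.
Dependent Care FSA — status temporary ✓; service 324 days < 12 months (≈360 days) ✗ → not eligible.
Annual Bonus Plan — 30 hrs/wk < 32 ✗ → not eligible.
Legal Services Plan — status temporary ✓; age 43 ≥ 21 ✓; rating 4 ≥ 4 ✓ → eligible.
Vision Plan — status temporary ✗ (requires full-time, part-time, or seasonal) → not eligible.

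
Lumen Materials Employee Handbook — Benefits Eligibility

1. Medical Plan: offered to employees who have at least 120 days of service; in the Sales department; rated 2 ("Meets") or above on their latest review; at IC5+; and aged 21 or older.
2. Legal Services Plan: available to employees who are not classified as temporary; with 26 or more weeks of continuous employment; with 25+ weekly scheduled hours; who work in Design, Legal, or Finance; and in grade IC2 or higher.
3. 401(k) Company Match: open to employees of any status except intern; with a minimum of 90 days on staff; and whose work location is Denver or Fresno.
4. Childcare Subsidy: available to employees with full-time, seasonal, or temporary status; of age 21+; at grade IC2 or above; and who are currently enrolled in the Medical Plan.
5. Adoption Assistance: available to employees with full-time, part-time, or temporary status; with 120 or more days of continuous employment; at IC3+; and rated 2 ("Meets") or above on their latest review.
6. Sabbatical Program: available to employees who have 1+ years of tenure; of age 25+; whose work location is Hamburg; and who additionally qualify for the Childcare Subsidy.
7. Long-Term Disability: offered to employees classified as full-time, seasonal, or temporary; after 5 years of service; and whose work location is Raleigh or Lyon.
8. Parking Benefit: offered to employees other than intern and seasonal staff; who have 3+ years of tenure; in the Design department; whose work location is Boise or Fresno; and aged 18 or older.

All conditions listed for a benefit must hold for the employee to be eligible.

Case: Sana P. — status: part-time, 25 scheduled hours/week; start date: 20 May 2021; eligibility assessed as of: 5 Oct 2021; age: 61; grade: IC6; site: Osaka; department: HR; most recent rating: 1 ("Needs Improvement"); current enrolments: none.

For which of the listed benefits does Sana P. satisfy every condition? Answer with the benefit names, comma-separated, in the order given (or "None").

None

Service from 20 May 2021 to 5 Oct 2021: 138 days.
Medical Plan — service 138 days ≥ 120 days ✓; dept HR ✗ → not eligible.
Legal Services Plan — status part-time ✓ (not excluded); service 138 days < 26 weeks (≈182 days) ✗ → not eligible.
401(k) Company Match — status part-time ✓ (not excluded); service 138 days ≥ 90 days ✓; site Osaka ✗ (not Denver or Fresno) → not eligible.
Childcare Subsidy — status part-time ✗ (requires full-time, seasonal, or temporary) → not eligible.
Adoption Assistance — status part-time ✓; service 138 days ≥ 120 days ✓; grade IC6 ≥ IC3 ✓; rating 1 < 2 ✗ → not eligible.
Sabbatical Program — service 138 days < 1 year (≈365 days) ✗ → not eligible.
Long-Term Disability — status part-time ✗ (requires full-time, seasonal, or temporary) → not eligible.
Parking Benefit — status part-time ✓ (not excluded); service 138 days < 3 years (≈1095 days) ✗ → not eligible.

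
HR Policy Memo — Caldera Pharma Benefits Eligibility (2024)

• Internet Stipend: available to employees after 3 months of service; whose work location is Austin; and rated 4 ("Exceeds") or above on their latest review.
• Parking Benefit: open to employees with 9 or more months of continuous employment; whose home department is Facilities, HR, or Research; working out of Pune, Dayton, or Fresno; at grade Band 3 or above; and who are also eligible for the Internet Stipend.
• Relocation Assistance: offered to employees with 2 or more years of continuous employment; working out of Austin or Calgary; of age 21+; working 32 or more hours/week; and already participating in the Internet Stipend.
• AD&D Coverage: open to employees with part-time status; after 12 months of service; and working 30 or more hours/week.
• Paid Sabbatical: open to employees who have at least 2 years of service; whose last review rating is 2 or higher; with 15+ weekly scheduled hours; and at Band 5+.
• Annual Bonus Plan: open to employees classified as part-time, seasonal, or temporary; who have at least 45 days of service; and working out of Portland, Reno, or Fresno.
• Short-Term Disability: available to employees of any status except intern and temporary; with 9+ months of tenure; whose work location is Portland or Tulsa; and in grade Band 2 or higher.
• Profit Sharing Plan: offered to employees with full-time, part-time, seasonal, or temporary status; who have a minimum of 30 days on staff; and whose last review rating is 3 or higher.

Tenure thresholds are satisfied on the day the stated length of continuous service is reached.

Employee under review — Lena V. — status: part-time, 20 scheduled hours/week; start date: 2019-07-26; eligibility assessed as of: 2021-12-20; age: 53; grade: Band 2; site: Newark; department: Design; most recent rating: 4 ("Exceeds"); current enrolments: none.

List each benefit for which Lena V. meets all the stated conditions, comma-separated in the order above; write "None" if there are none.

Profit Sharing Plan

Service from 2019-07-26 to 2021-12-20: 878 days.
Internet Stipend — service 878 days ≥ 3 months (≈90 days) ✓; site Newark ✗ (not Austin) → not eligible.
Parking Benefit — service 878 days ≥ 9 months (≈270 days) ✓; dept Design ✗ → not eligible.
Relocation Assistance — service 878 days ≥ 2 years (≈730 days) ✓; site Newark ✗ (not Austin or Calgary) → not eligible.
AD&D Coverage — status part-time ✓; service 878 days ≥ 12 months (≈360 days) ✓; 20 hrs/wk < 30 ✗ → not eligible.
Paid Sabbatical — service 878 days ≥ 2 years (≈730 days) ✓; rating 4 ≥ 2 ✓; 20 hrs/wk ≥ 15 ✓; grade Band 2 < Band 5 ✗ → not eligible.
Annual Bonus Plan — status part-time ✓; service 878 days ≥ 45 days ✓; site Newark ✗ (not Portland, Reno, or Fresno) → not eligible.
Short-Term Disability — status part-time ✓ (not excluded); service 878 days ≥ 9 months (≈270 days) ✓; site Newark ✗ (not Portland or Tulsa) → not eligible.
Profit Sharing Plan — status part-time ✓; service 878 days ≥ 30 days ✓; rating 4 ≥ 3 ✓ → eligible.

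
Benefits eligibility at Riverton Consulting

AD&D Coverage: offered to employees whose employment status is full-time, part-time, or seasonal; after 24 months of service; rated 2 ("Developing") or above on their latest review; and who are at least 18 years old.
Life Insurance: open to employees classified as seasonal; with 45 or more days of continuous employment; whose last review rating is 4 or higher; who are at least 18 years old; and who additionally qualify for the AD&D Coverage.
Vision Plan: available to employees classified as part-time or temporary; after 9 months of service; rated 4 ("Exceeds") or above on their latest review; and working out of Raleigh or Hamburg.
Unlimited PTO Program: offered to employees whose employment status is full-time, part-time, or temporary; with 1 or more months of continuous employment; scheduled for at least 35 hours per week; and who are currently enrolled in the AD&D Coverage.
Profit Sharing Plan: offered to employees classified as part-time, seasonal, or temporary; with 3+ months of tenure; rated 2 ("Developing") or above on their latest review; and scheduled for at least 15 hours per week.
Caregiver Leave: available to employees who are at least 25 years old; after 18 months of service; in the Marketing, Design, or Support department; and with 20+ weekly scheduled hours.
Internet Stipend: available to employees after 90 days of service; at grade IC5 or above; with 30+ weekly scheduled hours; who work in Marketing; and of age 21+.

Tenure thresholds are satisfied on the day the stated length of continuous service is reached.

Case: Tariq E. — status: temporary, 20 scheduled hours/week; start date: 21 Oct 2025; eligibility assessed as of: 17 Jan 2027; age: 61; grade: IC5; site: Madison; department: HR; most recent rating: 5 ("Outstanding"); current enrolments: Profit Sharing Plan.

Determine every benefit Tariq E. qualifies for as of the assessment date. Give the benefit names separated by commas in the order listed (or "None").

Service from 21 Oct 2025 to 17 Jan 2027: 453 days.
AD&D Coverage — status temporary ✗ (requires full-time, part-time, or seasonal) → not eligible.
Life Insurance — status temporary ✗ (requires seasonal) → not eligible.
Vision Plan — status temporary ✓; service 453 days ≥ 9 months (≈270 days) ✓; rating 5 ≥ 4 ✓; site Madison ✗ (not Raleigh or Hamburg) → not eligible.
Unlimited PTO Program — status temporary ✓; service 453 days ≥ 1 month (≈30 days) ✓; 20 hrs/wk < 35 ✗ → not eligible.
Profit Sharing Plan — status temporary ✓; service 453 days ≥ 3 months (≈90 days) ✓; rating 5 ≥ 2 ✓; 20 hrs/wk ≥ 15 ✓ → eligible.
Caregiver Leave — age 61 ≥ 25 ✓; service 453 days < 18 months (≈540 days) ✗ → not eligible.
Internet Stipend — service 453 days ≥ 90 days ✓; grade IC5 ≥ IC5 ✓; 20 hrs/wk < 30 ✗ → not eligible.

Profit Sharing Plan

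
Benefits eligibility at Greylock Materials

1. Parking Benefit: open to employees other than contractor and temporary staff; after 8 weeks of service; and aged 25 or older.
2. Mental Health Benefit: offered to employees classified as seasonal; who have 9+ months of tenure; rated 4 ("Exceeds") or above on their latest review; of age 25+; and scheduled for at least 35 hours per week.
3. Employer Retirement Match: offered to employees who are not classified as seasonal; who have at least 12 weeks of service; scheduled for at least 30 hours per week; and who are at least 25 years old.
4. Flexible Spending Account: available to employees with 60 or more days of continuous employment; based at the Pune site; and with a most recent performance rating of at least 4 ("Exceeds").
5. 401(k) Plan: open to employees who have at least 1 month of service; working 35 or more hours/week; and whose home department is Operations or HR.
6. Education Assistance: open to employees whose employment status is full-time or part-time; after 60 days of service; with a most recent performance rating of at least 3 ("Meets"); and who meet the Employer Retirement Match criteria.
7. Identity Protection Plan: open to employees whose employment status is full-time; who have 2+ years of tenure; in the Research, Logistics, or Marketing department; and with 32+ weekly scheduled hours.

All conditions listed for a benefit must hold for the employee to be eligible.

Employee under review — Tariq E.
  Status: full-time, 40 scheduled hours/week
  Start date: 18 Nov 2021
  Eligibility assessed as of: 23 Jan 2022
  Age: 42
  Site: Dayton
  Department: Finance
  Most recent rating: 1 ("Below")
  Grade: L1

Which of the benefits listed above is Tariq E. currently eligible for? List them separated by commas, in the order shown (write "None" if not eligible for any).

Service from 18 Nov 2021 to 23 Jan 2022: 66 days.
Parking Benefit — status full-time ✓ (not excluded); service 66 days ≥ 8 weeks (≈56 days) ✓; age 42 ≥ 25 ✓ → eligible.
Mental Health Benefit — status full-time ✗ (requires seasonal) → not eligible.
Employer Retirement Match — status full-time ✓ (not excluded); service 66 days < 12 weeks (≈84 days) ✗ → not eligible.
Flexible Spending Account — service 66 days ≥ 60 days ✓; site Dayton ✗ (not Pune) → not eligible.
401(k) Plan — service 66 days ≥ 1 month (≈30 days) ✓; 40 hrs/wk ≥ 35 ✓; dept Finance ✗ → not eligible.
Education Assistance — status full-time ✓; service 66 days ≥ 60 days ✓; rating 1 < 3 ✗ → not eligible.
Identity Protection Plan — status full-time ✓; service 66 days < 2 years (≈730 days) ✗ → not eligible.

Parking Benefit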